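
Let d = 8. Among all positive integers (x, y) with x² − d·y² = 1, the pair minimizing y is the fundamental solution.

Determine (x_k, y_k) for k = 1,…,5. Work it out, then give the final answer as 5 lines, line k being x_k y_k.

3 1
17 6
99 35
577 204
3363 1189

[2; 1,4] for √8; ℓ=2 ⇒ convergent index 1
i=0: a=2 ⇒ p=2, q=1
i=1: a=1 ⇒ p=3, q=1
(x₁, y₁) = (3, 1);  3² − 8·1² = 1 ✓
(3+1√8)^2 = 17 + 6√8
(3+1√8)^3 = 99 + 35√8
(3+1√8)^4 = 577 + 204√8
(3+1√8)^5 = 3363 + 1189√8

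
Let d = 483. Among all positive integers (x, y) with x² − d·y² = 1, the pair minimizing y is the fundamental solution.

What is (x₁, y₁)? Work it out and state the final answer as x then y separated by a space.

22 1

[21; 1,42] for √483; ℓ=2 ⇒ convergent index 1
k=0  a_k=21  p_k/q_k = 21/1
k=1  a_k=1  p_k/q_k = 22/1
fundamental: x₁=22, y₁=1  (since 484 − 483·1 = 1)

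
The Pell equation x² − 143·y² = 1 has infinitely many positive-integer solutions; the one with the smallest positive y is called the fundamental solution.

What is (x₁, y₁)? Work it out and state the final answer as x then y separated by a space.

[11; 1,22] for √143; ℓ=2 ⇒ convergent index 1
i=0: a=11 ⇒ p=11, q=1
i=1: a=1 ⇒ p=12, q=1
→ (12, 1).  Check: 12²=144, 143·1²=143, difference 1.

12 1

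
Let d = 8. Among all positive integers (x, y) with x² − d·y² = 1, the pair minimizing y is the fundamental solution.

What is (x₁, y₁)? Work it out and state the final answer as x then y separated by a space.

√8 = [2; 1,4, …], period ℓ=2 (even) → k=1
i=0: a=2 ⇒ p=2, q=1
i=1: a=1 ⇒ p=3, q=1
(x₁, y₁) = (3, 1);  3² − 8·1² = 1 ✓

3 1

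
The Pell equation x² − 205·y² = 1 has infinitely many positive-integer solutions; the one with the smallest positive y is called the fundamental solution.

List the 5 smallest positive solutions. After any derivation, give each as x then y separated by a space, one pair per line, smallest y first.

39689 2772
3150433441 220035816
250075105640009 17466002999676
19850461732342200961 1386416385888245712
1575689951139784122242249 110050959861571165127460

d=205: √d = [14; 3,6,1,4,1,6,3,28] (ℓ=8, even), read p_7/q_7
step 0: (14, 1)  from 14·(1,0) + (0,1)
step 1: (43, 3)  from 3·(14,1) + (1,0)
step 2: (272, 19)  from 6·(43,3) + (14,1)
step 3: (315, 22)  from 1·(272,19) + (43,3)
…
step 5: (1847, 129)  from 1·(1532,107) + (315,22)
step 6: (12614, 881)  from 6·(1847,129) + (1532,107)
step 7: (39689, 2772)  from 3·(12614,881) + (1847,129)
fundamental: x₁=39689, y₁=2772  (since 1575216721 − 205·7683984 = 1)
k=2:  x_2 = 39689·39689+205·2772·2772 = 3150433441,  y_2 = 39689·2772+2772·39689 = 220035816
k=3:  x_3 = 39689·3150433441+205·2772·220035816 = 250075105640009,  y_3 = 39689·220035816+2772·3150433441 = 17466002999676
k=4:  x_4 = 39689·250075105640009+205·2772·17466002999676 = 19850461732342200961,  y_4 = 39689·17466002999676+2772·250075105640009 = 1386416385888245712
k=5:  x_5 = 39689·19850461732342200961+205·2772·1386416385888245712 = 1575689951139784122242249,  y_5 = 39689·1386416385888245712+2772·19850461732342200961 = 110050959861571165127460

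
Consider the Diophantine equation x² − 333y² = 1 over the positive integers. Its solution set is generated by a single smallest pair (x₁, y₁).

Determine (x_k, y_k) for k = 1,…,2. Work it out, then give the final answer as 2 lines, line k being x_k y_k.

73 4
10657 584

√333 = [18; 4,36, …], period ℓ=2 (even) → k=1
k=0  a_k=18  p_k/q_k = 18/1
k=1  a_k=4  p_k/q_k = 73/4
(x₁, y₁) = (73, 4);  73² − 333·4² = 1 ✓
(73+4√333)^2 = 10657 + 584√333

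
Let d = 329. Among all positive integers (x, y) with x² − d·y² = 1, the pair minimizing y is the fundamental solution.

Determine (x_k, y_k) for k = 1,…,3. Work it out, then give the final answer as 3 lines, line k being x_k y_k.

√329 = [18; 7,4,2,1,1,4,1,1,2,4,7,36, …], period ℓ=12 (even) → k=11
i=0: a=18 ⇒ p=18, q=1
i=1: a=7 ⇒ p=127, q=7
…
i=3: a=2 ⇒ p=1179, q=65
…
i=5: a=1 ⇒ p=2884, q=159
…
i=7: a=1 ⇒ p=16125, q=889
…
i=10: a=4 ⇒ p=328794, q=18127
i=11: a=7 ⇒ p=2376415, q=131016
(x₁, y₁) = (2376415, 131016);  2376415² − 329·131016² = 1 ✓
k=2:  x_2 = 2376415·2376415+329·131016·131016 = 11294696504449,  y_2 = 2376415·131016+131016·2376415 = 622696775280
k=3:  x_3 = 2376415·11294696504449+329·131016·622696775280 = 53681772387237964255,  y_3 = 2376415·622696775280+131016·11294696504449 = 2959571914453911384

2376415 131016
11294696504449 622696775280
53681772387237964255 2959571914453911384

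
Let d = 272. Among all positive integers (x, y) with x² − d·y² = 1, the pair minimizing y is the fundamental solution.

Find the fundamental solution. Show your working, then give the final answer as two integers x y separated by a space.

33 2

d=272: √d = [16; 2,32] (ℓ=2, even), read p_1/q_1
i=0: a=16 ⇒ p=16, q=1
i=1: a=2 ⇒ p=33, q=2
fundamental: x₁=33, y₁=2  (since 1089 − 272·4 = 1)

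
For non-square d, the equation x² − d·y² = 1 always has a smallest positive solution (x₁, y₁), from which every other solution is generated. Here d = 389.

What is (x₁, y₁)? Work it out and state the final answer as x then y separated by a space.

3287049 166660

d=389: √d = [19; 1,2,1,1,1,1,2,1,38] (ℓ=9, odd), read p_17/q_17
a_0=19:  p_0=19·1+0=19,  q_0=19·0+1=1
…
a_3=1:  p_3=1·59+20=79,  q_3=1·3+1=4
…
a_7=2:  p_7=2·355+217=927,  q_7=2·18+11=47
a_8=1:  p_8=1·927+355=1282,  q_8=1·47+18=65
a_9=38:  p_9=38·1282+927=49643,  q_9=38·65+47=2517
…
a_11=2:  p_11=2·50925+49643=151493,  q_11=2·2582+2517=7681
…
a_14=1:  p_14=1·353911+202418=556329,  q_14=1·17944+10263=28207
a_15=1:  p_15=1·556329+353911=910240,  q_15=1·28207+17944=46151
a_16=2:  p_16=2·910240+556329=2376809,  q_16=2·46151+28207=120509
a_17=1:  p_17=1·2376809+910240=3287049,  q_17=1·120509+46151=166660
(x₁, y₁) = (3287049, 166660);  3287049² − 389·166660² = 1 ✓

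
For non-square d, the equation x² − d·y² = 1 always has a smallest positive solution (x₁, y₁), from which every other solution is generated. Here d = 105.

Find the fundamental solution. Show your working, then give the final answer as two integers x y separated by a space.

d=105: √d = [10; 4,20] (ℓ=2, even), read p_1/q_1
a_0=10:  p_0=10·1+0=10,  q_0=10·0+1=1
a_1=4:  p_1=4·10+1=41,  q_1=4·1+0=4
→ (41, 4).  Check: 41²=1681, 105·4²=1680, difference 1.

41 4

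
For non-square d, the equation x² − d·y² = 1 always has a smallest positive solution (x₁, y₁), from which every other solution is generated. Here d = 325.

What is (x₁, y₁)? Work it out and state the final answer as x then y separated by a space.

649 36

d=325: √d = [18; 36] (ℓ=1, odd), read p_1/q_1
a_0=18:  p_0=18·1+0=18,  q_0=18·0+1=1
a_1=36:  p_1=36·18+1=649,  q_1=36·1+0=36
(x₁, y₁) = (649, 36);  649² − 325·36² = 1 ✓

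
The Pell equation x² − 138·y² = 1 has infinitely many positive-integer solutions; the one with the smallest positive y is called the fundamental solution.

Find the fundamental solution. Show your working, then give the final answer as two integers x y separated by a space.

47 4

d=138: √d = [11; 1,2,1,22] (ℓ=4, even), read p_3/q_3
i=0: a=11 ⇒ p=11, q=1
i=1: a=1 ⇒ p=12, q=1
i=2: a=2 ⇒ p=35, q=3
i=3: a=1 ⇒ p=47, q=4
→ (47, 4).  Check: 47²=2209, 138·4²=2208, difference 1.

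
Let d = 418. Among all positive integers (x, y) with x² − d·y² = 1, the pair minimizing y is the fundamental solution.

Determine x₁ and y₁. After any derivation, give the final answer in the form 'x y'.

33857 1656

√418 → a₀=20, period (2,4,20,4,2,40); ℓ=6 even so k=5
step 0: (20, 1)  from 20·(1,0) + (0,1)
…
step 2: (184, 9)  from 4·(41,2) + (20,1)
…
step 4: (15068, 737)  from 4·(3721,182) + (184,9)
step 5: (33857, 1656)  from 2·(15068,737) + (3721,182)
→ (33857, 1656).  Check: 33857²=1146296449, 418·1656²=1146296448, difference 1.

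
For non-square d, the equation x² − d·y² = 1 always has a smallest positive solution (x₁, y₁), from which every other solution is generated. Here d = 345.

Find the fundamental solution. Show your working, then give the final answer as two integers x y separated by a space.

6761 364

√345 → a₀=18, period (1,1,2,1,6,1,2,1,1,36); ℓ=10 even so k=9
i=0: a=18 ⇒ p=18, q=1
…
i=3: a=2 ⇒ p=93, q=5
i=4: a=1 ⇒ p=130, q=7
i=5: a=6 ⇒ p=873, q=47
i=6: a=1 ⇒ p=1003, q=54
…
i=8: a=1 ⇒ p=3882, q=209
i=9: a=1 ⇒ p=6761, q=364
→ (6761, 364).  Check: 6761²=45711121, 345·364²=45711120, difference 1.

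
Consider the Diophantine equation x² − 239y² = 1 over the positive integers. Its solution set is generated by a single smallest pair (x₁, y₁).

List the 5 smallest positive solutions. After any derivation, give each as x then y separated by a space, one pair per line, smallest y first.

6195120 400729
76759023628799 4965128484960
951062724926484326640 61519133559490389671
11783895416893046404284364801 762236829394135240588726080
146005292350203948217495381647615600 9444297253032328704218497935069529

d=239: √d = [15; 2,5,1,2,4,15,4,2,1,5,2,30] (ℓ=12, even), read p_11/q_11
step 0: (15, 1)  from 15·(1,0) + (0,1)
step 1: (31, 2)  from 2·(15,1) + (1,0)
step 2: (170, 11)  from 5·(31,2) + (15,1)
step 3: (201, 13)  from 1·(170,11) + (31,2)
step 4: (572, 37)  from 2·(201,13) + (170,11)
step 5: (2489, 161)  from 4·(572,37) + (201,13)
…
step 7: (154117, 9969)  from 4·(37907,2452) + (2489,161)
…
step 10: (2847431, 184185)  from 5·(500258,32359) + (346141,22390)
step 11: (6195120, 400729)  from 2·(2847431,184185) + (500258,32359)
→ (6195120, 400729).  Check: 6195120²=38379511814400, 239·400729²=38379511814399, difference 1.
(6195120+400729√239)^2 = 76759023628799 + 4965128484960√239
(6195120+400729√239)^3 = 951062724926484326640 + 61519133559490389671√239
(6195120+400729√239)^4 = 11783895416893046404284364801 + 762236829394135240588726080√239
(6195120+400729√239)^5 = 146005292350203948217495381647615600 + 9444297253032328704218497935069529√239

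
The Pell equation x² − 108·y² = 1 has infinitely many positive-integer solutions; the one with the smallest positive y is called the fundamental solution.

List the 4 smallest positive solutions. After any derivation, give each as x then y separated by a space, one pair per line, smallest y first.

[10; 2,1,1,4,1,1,2,20] for √108; ℓ=8 ⇒ convergent index 7
i=0: a=10 ⇒ p=10, q=1
i=1: a=2 ⇒ p=21, q=2
i=2: a=1 ⇒ p=31, q=3
i=3: a=1 ⇒ p=52, q=5
i=4: a=4 ⇒ p=239, q=23
i=5: a=1 ⇒ p=291, q=28
i=6: a=1 ⇒ p=530, q=51
i=7: a=2 ⇒ p=1351, q=130
fundamental: x₁=1351, y₁=130  (since 1825201 − 108·16900 = 1)
(x_2, y_2) = (1351·1351 + 108·130·130, 1351·130 + 130·1351) = (3650401, 351260)
(x_3, y_3) = (1351·3650401 + 108·130·351260, 1351·351260 + 130·3650401) = (9863382151, 949104390)
(x_4, y_4) = (1351·9863382151 + 108·130·949104390, 1351·949104390 + 130·9863382151) = (26650854921601, 2564479710520)

1351 130
3650401 351260
9863382151 949104390
26650854921601 2564479710520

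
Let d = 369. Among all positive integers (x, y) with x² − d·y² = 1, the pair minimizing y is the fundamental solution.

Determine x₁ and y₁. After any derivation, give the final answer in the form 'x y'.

√369 = [19; 4,1,3,2,7,4,7,2,3,1,4,38, …], period ℓ=12 (even) → k=11
a_0=19:  p_0=19·1+0=19,  q_0=19·0+1=1
…
a_3=3:  p_3=3·96+77=365,  q_3=3·5+4=19
…
a_6=4:  p_6=4·6147+826=25414,  q_6=4·320+43=1323
a_7=7:  p_7=7·25414+6147=184045,  q_7=7·1323+320=9581
a_8=2:  p_8=2·184045+25414=393504,  q_8=2·9581+1323=20485
…
a_10=1:  p_10=1·1364557+393504=1758061,  q_10=1·71036+20485=91521
a_11=4:  p_11=4·1758061+1364557=8396801,  q_11=4·91521+71036=437120
(x₁, y₁) = (8396801, 437120);  8396801² − 369·437120² = 1 ✓

8396801 437120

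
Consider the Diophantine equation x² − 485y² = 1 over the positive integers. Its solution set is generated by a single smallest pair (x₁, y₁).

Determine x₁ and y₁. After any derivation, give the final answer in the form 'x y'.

969 44

√485 = [22; 44, …], period ℓ=1 (odd) → k=1
a_0=22:  p_0=22·1+0=22,  q_0=22·0+1=1
a_1=44:  p_1=44·22+1=969,  q_1=44·1+0=44
fundamental: x₁=969, y₁=44  (since 938961 − 485·1936 = 1)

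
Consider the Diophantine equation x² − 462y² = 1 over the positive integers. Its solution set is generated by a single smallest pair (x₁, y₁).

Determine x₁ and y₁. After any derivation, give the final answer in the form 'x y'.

√462 → a₀=21, period (2,42); ℓ=2 even so k=1
a_0=21:  p_0=21·1+0=21,  q_0=21·0+1=1
a_1=2:  p_1=2·21+1=43,  q_1=2·1+0=2
(x₁, y₁) = (43, 2);  43² − 462·2² = 1 ✓

43 2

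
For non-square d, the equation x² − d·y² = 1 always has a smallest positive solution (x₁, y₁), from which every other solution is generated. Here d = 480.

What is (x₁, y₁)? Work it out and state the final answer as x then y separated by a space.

d=480: √d = [21; 1,9,1,42] (ℓ=4, even), read p_3/q_3
i=0: a=21 ⇒ p=21, q=1
i=1: a=1 ⇒ p=22, q=1
i=2: a=9 ⇒ p=219, q=10
i=3: a=1 ⇒ p=241, q=11
fundamental: x₁=241, y₁=11  (since 58081 − 480·121 = 1)

241 11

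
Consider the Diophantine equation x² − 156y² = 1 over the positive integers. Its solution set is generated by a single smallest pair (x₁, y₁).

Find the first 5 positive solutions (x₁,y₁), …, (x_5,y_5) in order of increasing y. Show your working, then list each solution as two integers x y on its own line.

[12; 2,24] for √156; ℓ=2 ⇒ convergent index 1
step 0: (12, 1)  from 12·(1,0) + (0,1)
step 1: (25, 2)  from 2·(12,1) + (1,0)
fundamental: x₁=25, y₁=2  (since 625 − 156·4 = 1)
(x_2, y_2) = (25·25 + 156·2·2, 25·2 + 2·25) = (1249, 100)
(x_3, y_3) = (25·1249 + 156·2·100, 25·100 + 2·1249) = (62425, 4998)
(x_4, y_4) = (25·62425 + 156·2·4998, 25·4998 + 2·62425) = (3120001, 249800)
(x_5, y_5) = (25·3120001 + 156·2·249800, 25·249800 + 2·3120001) = (155937625, 12485002)

25 2
1249 100
62425 4998
3120001 249800
155937625 12485002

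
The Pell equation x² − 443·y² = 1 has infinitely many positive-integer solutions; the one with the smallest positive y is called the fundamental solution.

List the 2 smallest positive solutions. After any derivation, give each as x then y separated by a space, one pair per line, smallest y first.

√443 = [21; 21,42, …], period ℓ=2 (even) → k=1
step 0: (21, 1)  from 21·(1,0) + (0,1)
step 1: (442, 21)  from 21·(21,1) + (1,0)
fundamental: x₁=442, y₁=21  (since 195364 − 443·441 = 1)
n=2: (442,21)∘(442,21) = (442·442+443·21·21, 442·21+21·442) = (390727,18564)

442 21
390727 18564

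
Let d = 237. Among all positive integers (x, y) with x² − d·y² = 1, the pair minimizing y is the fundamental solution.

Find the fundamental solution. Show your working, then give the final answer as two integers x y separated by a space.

228151 14820

√237 = [15; 2,1,1,7,10,7,1,1,2,30, …], period ℓ=10 (even) → k=9
a_0=15:  p_0=15·1+0=15,  q_0=15·0+1=1
a_1=2:  p_1=2·15+1=31,  q_1=2·1+0=2
a_2=1:  p_2=1·31+15=46,  q_2=1·2+1=3
a_3=1:  p_3=1·46+31=77,  q_3=1·3+2=5
a_4=7:  p_4=7·77+46=585,  q_4=7·5+3=38
a_5=10:  p_5=10·585+77=5927,  q_5=10·38+5=385
…
a_8=1:  p_8=1·48001+42074=90075,  q_8=1·3118+2733=5851
a_9=2:  p_9=2·90075+48001=228151,  q_9=2·5851+3118=14820
→ (228151, 14820).  Check: 228151²=52052878801, 237·14820²=52052878800, difference 1.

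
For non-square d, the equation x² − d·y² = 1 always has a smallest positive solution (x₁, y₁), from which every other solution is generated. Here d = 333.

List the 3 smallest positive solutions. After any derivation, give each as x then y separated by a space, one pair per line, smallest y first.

d=333: √d = [18; 4,36] (ℓ=2, even), read p_1/q_1
a_0=18:  p_0=18·1+0=18,  q_0=18·0+1=1
a_1=4:  p_1=4·18+1=73,  q_1=4·1+0=4
(x₁, y₁) = (73, 4);  73² − 333·4² = 1 ✓
(73+4√333)^2 = 10657 + 584√333
(73+4√333)^3 = 1555849 + 85260√333

73 4
10657 584
1555849 85260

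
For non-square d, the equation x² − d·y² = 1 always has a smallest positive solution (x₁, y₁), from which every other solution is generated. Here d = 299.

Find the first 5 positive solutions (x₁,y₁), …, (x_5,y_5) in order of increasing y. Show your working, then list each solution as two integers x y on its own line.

√299 = [17; 3,2,3,34, …], period ℓ=4 (even) → k=3
i=0: a=17 ⇒ p=17, q=1
…
i=2: a=2 ⇒ p=121, q=7
i=3: a=3 ⇒ p=415, q=24
→ (415, 24).  Check: 415²=172225, 299·24²=172224, difference 1.
k=2:  x_2 = 415·415+299·24·24 = 344449,  y_2 = 415·24+24·415 = 19920
k=3:  x_3 = 415·344449+299·24·19920 = 285892255,  y_3 = 415·19920+24·344449 = 16533576
k=4:  x_4 = 415·285892255+299·24·16533576 = 237290227201,  y_4 = 415·16533576+24·285892255 = 13722848160
k=5:  x_5 = 415·237290227201+299·24·13722848160 = 196950602684575,  y_5 = 415·13722848160+24·237290227201 = 11389947439224

415 24
344449 19920
285892255 16533576
237290227201 13722848160
196950602684575 11389947439224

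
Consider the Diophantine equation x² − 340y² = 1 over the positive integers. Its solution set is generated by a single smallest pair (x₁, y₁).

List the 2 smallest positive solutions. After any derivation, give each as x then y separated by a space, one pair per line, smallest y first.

285769 15498
163327842721 8857695924

d=340: √d = [18; 2,3,1,1,1,…,3,2,36] (ℓ=14, even), read p_13/q_13
i=0: a=18 ⇒ p=18, q=1
i=1: a=2 ⇒ p=37, q=2
i=2: a=3 ⇒ p=129, q=7
i=3: a=1 ⇒ p=166, q=9
i=4: a=1 ⇒ p=295, q=16
i=5: a=1 ⇒ p=461, q=25
…
i=7: a=8 ⇒ p=6509, q=353
…
i=9: a=1 ⇒ p=13774, q=747
i=10: a=1 ⇒ p=21039, q=1141
i=11: a=1 ⇒ p=34813, q=1888
i=12: a=3 ⇒ p=125478, q=6805
i=13: a=2 ⇒ p=285769, q=15498
(x₁, y₁) = (285769, 15498);  285769² − 340·15498² = 1 ✓
n=2: (285769,15498)∘(285769,15498) = (285769·285769+340·15498·15498, 285769·15498+15498·285769) = (163327842721,8857695924)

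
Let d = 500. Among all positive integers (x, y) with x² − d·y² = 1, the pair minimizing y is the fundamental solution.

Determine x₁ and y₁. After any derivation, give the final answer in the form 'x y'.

930249 41602

[22; 2,1,3,2,1,…,1,2,44] for √500; ℓ=14 ⇒ convergent index 13
k=0  a_k=22  p_k/q_k = 22/1
k=1  a_k=2  p_k/q_k = 45/2
k=2  a_k=1  p_k/q_k = 67/3
k=3  a_k=3  p_k/q_k = 246/11
…
k=6  a_k=1  p_k/q_k = 1364/61
k=7  a_k=10  p_k/q_k = 14445/646
…
k=9  a_k=1  p_k/q_k = 30254/1353
k=10  a_k=2  p_k/q_k = 76317/3413
k=11  a_k=3  p_k/q_k = 259205/11592
k=12  a_k=1  p_k/q_k = 335522/15005
k=13  a_k=2  p_k/q_k = 930249/41602
fundamental: x₁=930249, y₁=41602  (since 865363202001 − 500·1730726404 = 1)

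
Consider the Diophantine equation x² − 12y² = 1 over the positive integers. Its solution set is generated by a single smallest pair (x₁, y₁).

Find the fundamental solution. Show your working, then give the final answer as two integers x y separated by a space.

7 2

√12 → a₀=3, period (2,6); ℓ=2 even so k=1
k=0  a_k=3  p_k/q_k = 3/1
k=1  a_k=2  p_k/q_k = 7/2
fundamental: x₁=7, y₁=2  (since 49 − 12·4 = 1)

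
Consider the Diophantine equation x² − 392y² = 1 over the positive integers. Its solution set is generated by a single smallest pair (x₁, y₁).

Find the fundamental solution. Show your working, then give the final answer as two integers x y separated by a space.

√392 → a₀=19, period (1,3,1,38); ℓ=4 even so k=3
step 0: (19, 1)  from 19·(1,0) + (0,1)
step 1: (20, 1)  from 1·(19,1) + (1,0)
step 2: (79, 4)  from 3·(20,1) + (19,1)
step 3: (99, 5)  from 1·(79,4) + (20,1)
fundamental: x₁=99, y₁=5  (since 9801 − 392·25 = 1)

99 5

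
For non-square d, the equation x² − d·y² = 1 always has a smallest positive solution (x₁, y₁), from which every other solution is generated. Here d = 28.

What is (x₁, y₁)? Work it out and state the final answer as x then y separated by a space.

[5; 3,2,3,10] for √28; ℓ=4 ⇒ convergent index 3
i=0: a=5 ⇒ p=5, q=1
i=1: a=3 ⇒ p=16, q=3
i=2: a=2 ⇒ p=37, q=7
i=3: a=3 ⇒ p=127, q=24
→ (127, 24).  Check: 127²=16129, 28·24²=16128, difference 1.

127 24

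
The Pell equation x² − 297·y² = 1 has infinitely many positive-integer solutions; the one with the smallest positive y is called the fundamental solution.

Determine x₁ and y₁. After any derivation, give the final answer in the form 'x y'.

48599 2820

√297 = [17; 4,3,1,1,2,1,1,3,4,34, …], period ℓ=10 (even) → k=9
step 0: (17, 1)  from 17·(1,0) + (0,1)
step 1: (69, 4)  from 4·(17,1) + (1,0)
step 2: (224, 13)  from 3·(69,4) + (17,1)
step 3: (293, 17)  from 1·(224,13) + (69,4)
step 4: (517, 30)  from 1·(293,17) + (224,13)
…
step 6: (1844, 107)  from 1·(1327,77) + (517,30)
step 7: (3171, 184)  from 1·(1844,107) + (1327,77)
step 8: (11357, 659)  from 3·(3171,184) + (1844,107)
step 9: (48599, 2820)  from 4·(11357,659) + (3171,184)
fundamental: x₁=48599, y₁=2820  (since 2361862801 − 297·7952400 = 1)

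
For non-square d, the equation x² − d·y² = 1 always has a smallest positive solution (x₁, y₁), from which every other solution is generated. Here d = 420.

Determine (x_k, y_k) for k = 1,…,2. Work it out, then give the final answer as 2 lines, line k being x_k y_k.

√420 = [20; 2,40, …], period ℓ=2 (even) → k=1
step 0: (20, 1)  from 20·(1,0) + (0,1)
step 1: (41, 2)  from 2·(20,1) + (1,0)
→ (41, 2).  Check: 41²=1681, 420·2²=1680, difference 1.
n=2: (41,2)∘(41,2) = (41·41+420·2·2, 41·2+2·41) = (3361,164)

41 2
3361 164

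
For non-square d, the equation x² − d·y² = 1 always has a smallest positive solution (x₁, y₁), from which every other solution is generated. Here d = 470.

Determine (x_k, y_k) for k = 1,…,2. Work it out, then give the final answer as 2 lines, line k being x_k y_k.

[21; 1,2,8,2,1,42] for √470; ℓ=6 ⇒ convergent index 5
step 0: (21, 1)  from 21·(1,0) + (0,1)
step 1: (22, 1)  from 1·(21,1) + (1,0)
step 2: (65, 3)  from 2·(22,1) + (21,1)
step 3: (542, 25)  from 8·(65,3) + (22,1)
step 4: (1149, 53)  from 2·(542,25) + (65,3)
step 5: (1691, 78)  from 1·(1149,53) + (542,25)
(x₁, y₁) = (1691, 78);  1691² − 470·78² = 1 ✓
(x_2, y_2) = (1691·1691 + 470·78·78, 1691·78 + 78·1691) = (5718961, 263796)

1691 78
5718961 263796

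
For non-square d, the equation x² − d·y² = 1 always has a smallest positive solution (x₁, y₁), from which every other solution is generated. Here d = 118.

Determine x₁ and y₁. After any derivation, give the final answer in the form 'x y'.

√118 → a₀=10, period (1,6,3,2,10,2,3,6,1,20); ℓ=10 even so k=9
i=0: a=10 ⇒ p=10, q=1
i=1: a=1 ⇒ p=11, q=1
i=2: a=6 ⇒ p=76, q=7
i=3: a=3 ⇒ p=239, q=22
i=4: a=2 ⇒ p=554, q=51
i=5: a=10 ⇒ p=5779, q=532
i=6: a=2 ⇒ p=12112, q=1115
i=7: a=3 ⇒ p=42115, q=3877
i=8: a=6 ⇒ p=264802, q=24377
i=9: a=1 ⇒ p=306917, q=28254
(x₁, y₁) = (306917, 28254);  306917² − 118·28254² = 1 ✓

306917 28254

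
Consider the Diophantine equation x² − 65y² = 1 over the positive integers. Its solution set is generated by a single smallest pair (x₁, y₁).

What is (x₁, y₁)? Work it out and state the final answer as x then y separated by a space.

129 16

√65 = [8; 16, …], period ℓ=1 (odd) → k=1
i=0: a=8 ⇒ p=8, q=1
i=1: a=16 ⇒ p=129, q=16
(x₁, y₁) = (129, 16);  129² − 65·16² = 1 ✓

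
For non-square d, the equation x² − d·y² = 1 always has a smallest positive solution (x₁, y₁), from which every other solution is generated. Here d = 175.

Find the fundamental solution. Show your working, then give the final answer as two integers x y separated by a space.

2024 153

√175 → a₀=13, period (4,2,1,2,4,26); ℓ=6 even so k=5
k=0  a_k=13  p_k/q_k = 13/1
…
k=3  a_k=1  p_k/q_k = 172/13
k=4  a_k=2  p_k/q_k = 463/35
k=5  a_k=4  p_k/q_k = 2024/153
→ (2024, 153).  Check: 2024²=4096576, 175·153²=4096575, difference 1.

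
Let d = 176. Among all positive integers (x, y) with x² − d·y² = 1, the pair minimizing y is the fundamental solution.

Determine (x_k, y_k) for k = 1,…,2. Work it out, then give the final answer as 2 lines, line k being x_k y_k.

√176 → a₀=13, period (3,1,3,26); ℓ=4 even so k=3
a_0=13:  p_0=13·1+0=13,  q_0=13·0+1=1
…
a_2=1:  p_2=1·40+13=53,  q_2=1·3+1=4
a_3=3:  p_3=3·53+40=199,  q_3=3·4+3=15
fundamental: x₁=199, y₁=15  (since 39601 − 176·225 = 1)
(199+15√176)^2 = 79201 + 5970√176

199 15
79201 5970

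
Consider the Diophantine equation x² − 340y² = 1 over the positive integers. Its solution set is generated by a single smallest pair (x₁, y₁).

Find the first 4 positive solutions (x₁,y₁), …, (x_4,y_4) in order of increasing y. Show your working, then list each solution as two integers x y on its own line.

d=340: √d = [18; 2,3,1,1,1,…,3,2,36] (ℓ=14, even), read p_13/q_13
i=0: a=18 ⇒ p=18, q=1
…
i=6: a=1 ⇒ p=756, q=41
i=7: a=8 ⇒ p=6509, q=353
…
i=12: a=3 ⇒ p=125478, q=6805
i=13: a=2 ⇒ p=285769, q=15498
fundamental: x₁=285769, y₁=15498  (since 81663921361 − 340·240188004 = 1)
(285769+15498√340)^2 = 163327842721 + 8857695924√340
(285769+15498√340)^3 = 93348068572789129 + 5062509812995614√340
(285769+15498√340)^4 = 53351968415791425367681 + 2893416733491029538408√340

285769 15498
163327842721 8857695924
93348068572789129 5062509812995614
53351968415791425367681 2893416733491029538408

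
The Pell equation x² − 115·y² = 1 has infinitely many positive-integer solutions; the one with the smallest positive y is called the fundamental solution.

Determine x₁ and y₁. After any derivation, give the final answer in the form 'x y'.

√115 → a₀=10, period (1,2,1,1,1,1,1,2,1,20); ℓ=10 even so k=9
i=0: a=10 ⇒ p=10, q=1
i=1: a=1 ⇒ p=11, q=1
i=2: a=2 ⇒ p=32, q=3
i=3: a=1 ⇒ p=43, q=4
i=4: a=1 ⇒ p=75, q=7
…
i=7: a=1 ⇒ p=311, q=29
i=8: a=2 ⇒ p=815, q=76
i=9: a=1 ⇒ p=1126, q=105
(x₁, y₁) = (1126, 105);  1126² − 115·105² = 1 ✓

1126 105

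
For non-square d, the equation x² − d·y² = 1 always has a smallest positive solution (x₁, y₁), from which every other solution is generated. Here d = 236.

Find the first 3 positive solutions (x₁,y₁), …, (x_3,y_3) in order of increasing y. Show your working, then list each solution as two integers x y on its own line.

√236 = [15; 2,1,3,5,1,6,1,5,3,1,2,30, …], period ℓ=12 (even) → k=11
step 0: (15, 1)  from 15·(1,0) + (0,1)
step 1: (31, 2)  from 2·(15,1) + (1,0)
…
step 3: (169, 11)  from 3·(46,3) + (31,2)
…
step 8: (48806, 3177)  from 5·(8311,541) + (7251,472)
…
step 10: (203535, 13249)  from 1·(154729,10072) + (48806,3177)
step 11: (561799, 36570)  from 2·(203535,13249) + (154729,10072)
fundamental: x₁=561799, y₁=36570  (since 315618116401 − 236·1337364900 = 1)
k=2:  x_2 = 561799·561799+236·36570·36570 = 631236232801,  y_2 = 561799·36570+36570·561799 = 41089978860
k=3:  x_3 = 561799·631236232801+236·36570·41089978860 = 709255768702176199,  y_3 = 561799·41089978860+36570·631236232801 = 46168618067101710

561799 36570
631236232801 41089978860
709255768702176199 46168618067101710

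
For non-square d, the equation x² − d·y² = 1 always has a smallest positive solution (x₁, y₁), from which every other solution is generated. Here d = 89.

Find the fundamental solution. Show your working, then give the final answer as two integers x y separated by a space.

500001 53000

d=89: √d = [9; 2,3,3,2,18] (ℓ=5, odd), read p_9/q_9
i=0: a=9 ⇒ p=9, q=1
…
i=3: a=3 ⇒ p=217, q=23
i=4: a=2 ⇒ p=500, q=53
…
i=6: a=2 ⇒ p=18934, q=2007
…
i=8: a=3 ⇒ p=216991, q=23001
i=9: a=2 ⇒ p=500001, q=53000
→ (500001, 53000).  Check: 500001²=250001000001, 89·53000²=250001000000, difference 1.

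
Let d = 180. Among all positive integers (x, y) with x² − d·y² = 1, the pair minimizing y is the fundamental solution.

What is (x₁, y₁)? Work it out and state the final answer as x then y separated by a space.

√180 = [13; 2,2,2,26, …], period ℓ=4 (even) → k=3
i=0: a=13 ⇒ p=13, q=1
…
i=2: a=2 ⇒ p=67, q=5
i=3: a=2 ⇒ p=161, q=12
→ (161, 12).  Check: 161²=25921, 180·12²=25920, difference 1.

161 12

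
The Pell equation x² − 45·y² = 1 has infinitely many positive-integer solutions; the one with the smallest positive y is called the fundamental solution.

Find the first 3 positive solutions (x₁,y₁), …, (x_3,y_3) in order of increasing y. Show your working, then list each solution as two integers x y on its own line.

[6; 1,2,2,2,1,12] for √45; ℓ=6 ⇒ convergent index 5
step 0: (6, 1)  from 6·(1,0) + (0,1)
step 1: (7, 1)  from 1·(6,1) + (1,0)
step 2: (20, 3)  from 2·(7,1) + (6,1)
step 3: (47, 7)  from 2·(20,3) + (7,1)
step 4: (114, 17)  from 2·(47,7) + (20,3)
step 5: (161, 24)  from 1·(114,17) + (47,7)
fundamental: x₁=161, y₁=24  (since 25921 − 45·576 = 1)
k=2:  x_2 = 161·161+45·24·24 = 51841,  y_2 = 161·24+24·161 = 7728
k=3:  x_3 = 161·51841+45·24·7728 = 16692641,  y_3 = 161·7728+24·51841 = 2488392

161 24
51841 7728
16692641 2488392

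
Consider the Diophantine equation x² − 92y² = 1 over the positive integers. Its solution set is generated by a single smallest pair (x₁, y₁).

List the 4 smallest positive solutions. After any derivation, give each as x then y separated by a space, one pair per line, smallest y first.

d=92: √d = [9; 1,1,2,4,2,1,1,18] (ℓ=8, even), read p_7/q_7
step 0: (9, 1)  from 9·(1,0) + (0,1)
…
step 2: (19, 2)  from 1·(10,1) + (9,1)
step 3: (48, 5)  from 2·(19,2) + (10,1)
step 4: (211, 22)  from 4·(48,5) + (19,2)
step 5: (470, 49)  from 2·(211,22) + (48,5)
step 6: (681, 71)  from 1·(470,49) + (211,22)
step 7: (1151, 120)  from 1·(681,71) + (470,49)
fundamental: x₁=1151, y₁=120  (since 1324801 − 92·14400 = 1)
k=2:  x_2 = 1151·1151+92·120·120 = 2649601,  y_2 = 1151·120+120·1151 = 276240
k=3:  x_3 = 1151·2649601+92·120·276240 = 6099380351,  y_3 = 1151·276240+120·2649601 = 635904360
k=4:  x_4 = 1151·6099380351+92·120·635904360 = 14040770918401,  y_4 = 1151·635904360+120·6099380351 = 1463851560480

1151 120
2649601 276240
6099380351 635904360
14040770918401 1463851560480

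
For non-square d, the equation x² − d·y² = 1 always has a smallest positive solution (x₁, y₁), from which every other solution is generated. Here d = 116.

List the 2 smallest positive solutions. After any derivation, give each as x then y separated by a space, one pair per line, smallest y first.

[10; 1,3,2,1,4,1,2,3,1,20] for √116; ℓ=10 ⇒ convergent index 9
a_0=10:  p_0=10·1+0=10,  q_0=10·0+1=1
a_1=1:  p_1=1·10+1=11,  q_1=1·1+0=1
…
a_4=1:  p_4=1·97+43=140,  q_4=1·9+4=13
…
a_8=3:  p_8=3·2251+797=7550,  q_8=3·209+74=701
a_9=1:  p_9=1·7550+2251=9801,  q_9=1·701+209=910
→ (9801, 910).  Check: 9801²=96059601, 116·910²=96059600, difference 1.
(x_2, y_2) = (9801·9801 + 116·910·910, 9801·910 + 910·9801) = (192119201, 17837820)

9801 910
192119201 17837820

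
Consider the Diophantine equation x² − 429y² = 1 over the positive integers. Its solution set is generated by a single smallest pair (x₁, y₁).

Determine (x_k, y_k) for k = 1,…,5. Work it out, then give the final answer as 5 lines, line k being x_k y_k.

d=429: √d = [20; 1,2,2,9,1,12,1,9,2,2,1,40] (ℓ=12, even), read p_11/q_11
a_0=20:  p_0=20·1+0=20,  q_0=20·0+1=1
a_1=1:  p_1=1·20+1=21,  q_1=1·1+0=1
…
a_3=2:  p_3=2·62+21=145,  q_3=2·3+1=7
…
a_6=12:  p_6=12·1512+1367=19511,  q_6=12·73+66=942
a_7=1:  p_7=1·19511+1512=21023,  q_7=1·942+73=1015
…
a_9=2:  p_9=2·208718+21023=438459,  q_9=2·10077+1015=21169
a_10=2:  p_10=2·438459+208718=1085636,  q_10=2·21169+10077=52415
a_11=1:  p_11=1·1085636+438459=1524095,  q_11=1·52415+21169=73584
(x₁, y₁) = (1524095, 73584);  1524095² − 429·73584² = 1 ✓
k=2:  x_2 = 1524095·1524095+429·73584·73584 = 4645731138049,  y_2 = 1524095·73584+73584·1524095 = 224298012960
k=3:  x_3 = 1524095·4645731138049+429·73584·224298012960 = 14161071197688057215,  y_3 = 1524095·224298012960+73584·4645731138049 = 683702960124468816
k=4:  x_4 = 1524095·14161071197688057215+429·73584·683702960124468816 = 43165635614076113391052801,  y_4 = 1524095·683702960124468816+73584·14161071197688057215 = 2084056526021580302230080
k=5:  x_5 = 1524095·43165635614076113391052801+429·73584·2084056526021580302230080 = 131577058822456507006275549422975,  y_5 = 1524095·2084056526021580302230080+73584·43165635614076113391052801 = 6352600262053037158494583086384

1524095 73584
4645731138049 224298012960
14161071197688057215 683702960124468816
43165635614076113391052801 2084056526021580302230080
131577058822456507006275549422975 6352600262053037158494583086384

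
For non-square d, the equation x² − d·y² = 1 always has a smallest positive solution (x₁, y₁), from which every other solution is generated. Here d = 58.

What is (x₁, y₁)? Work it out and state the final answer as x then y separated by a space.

19603 2574

√58 = [7; 1,1,1,1,1,1,14, …], period ℓ=7 (odd) → k=13
i=0: a=7 ⇒ p=7, q=1
i=1: a=1 ⇒ p=8, q=1
i=2: a=1 ⇒ p=15, q=2
…
i=8: a=1 ⇒ p=1546, q=203
…
i=10: a=1 ⇒ p=4539, q=596
i=11: a=1 ⇒ p=7532, q=989
i=12: a=1 ⇒ p=12071, q=1585
i=13: a=1 ⇒ p=19603, q=2574
fundamental: x₁=19603, y₁=2574  (since 384277609 − 58·6625476 = 1)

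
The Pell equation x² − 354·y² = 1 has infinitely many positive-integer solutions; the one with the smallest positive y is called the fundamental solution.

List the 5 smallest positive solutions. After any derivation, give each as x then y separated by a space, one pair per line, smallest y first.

258065 13716
133195088449 7079239080
68745981000924305 3653807666346684
35481863173873866451201 1885839750824434773840
18313254039862772710457447825 973338470589361712155692516

d=354: √d = [18; 1,4,2,2,18,2,2,4,1,36] (ℓ=10, even), read p_9/q_9
i=0: a=18 ⇒ p=18, q=1
i=1: a=1 ⇒ p=19, q=1
i=2: a=4 ⇒ p=94, q=5
i=3: a=2 ⇒ p=207, q=11
…
i=7: a=2 ⇒ p=47771, q=2539
i=8: a=4 ⇒ p=210294, q=11177
i=9: a=1 ⇒ p=258065, q=13716
(x₁, y₁) = (258065, 13716);  258065² − 354·13716² = 1 ✓
(x_2, y_2) = (258065·258065 + 354·13716·13716, 258065·13716 + 13716·258065) = (133195088449, 7079239080)
(x_3, y_3) = (258065·133195088449 + 354·13716·7079239080, 258065·7079239080 + 13716·133195088449) = (68745981000924305, 3653807666346684)
(x_4, y_4) = (258065·68745981000924305 + 354·13716·3653807666346684, 258065·3653807666346684 + 13716·68745981000924305) = (35481863173873866451201, 1885839750824434773840)
(x_5, y_5) = (258065·35481863173873866451201 + 354·13716·1885839750824434773840, 258065·1885839750824434773840 + 13716·35481863173873866451201) = (18313254039862772710457447825, 973338470589361712155692516)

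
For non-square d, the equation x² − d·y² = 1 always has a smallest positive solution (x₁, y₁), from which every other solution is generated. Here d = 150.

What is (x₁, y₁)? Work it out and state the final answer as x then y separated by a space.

49 4

d=150: √d = [12; 4,24] (ℓ=2, even), read p_1/q_1
i=0: a=12 ⇒ p=12, q=1
i=1: a=4 ⇒ p=49, q=4
fundamental: x₁=49, y₁=4  (since 2401 − 150·16 = 1)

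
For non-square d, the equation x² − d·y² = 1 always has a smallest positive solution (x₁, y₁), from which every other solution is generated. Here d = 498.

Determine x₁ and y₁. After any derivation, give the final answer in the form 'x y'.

179777 8056

√498 → a₀=22, period (3,6,22,6,3,44); ℓ=6 even so k=5
a_0=22:  p_0=22·1+0=22,  q_0=22·0+1=1
a_1=3:  p_1=3·22+1=67,  q_1=3·1+0=3
…
a_3=22:  p_3=22·424+67=9395,  q_3=22·19+3=421
a_4=6:  p_4=6·9395+424=56794,  q_4=6·421+19=2545
a_5=3:  p_5=3·56794+9395=179777,  q_5=3·2545+421=8056
fundamental: x₁=179777, y₁=8056  (since 32319769729 − 498·64899136 = 1)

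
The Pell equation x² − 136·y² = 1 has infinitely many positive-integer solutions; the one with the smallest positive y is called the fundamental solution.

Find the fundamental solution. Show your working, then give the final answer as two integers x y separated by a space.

35 3

[11; 1,1,1,22] for √136; ℓ=4 ⇒ convergent index 3
step 0: (11, 1)  from 11·(1,0) + (0,1)
…
step 2: (23, 2)  from 1·(12,1) + (11,1)
step 3: (35, 3)  from 1·(23,2) + (12,1)
→ (35, 3).  Check: 35²=1225, 136·3²=1224, difference 1.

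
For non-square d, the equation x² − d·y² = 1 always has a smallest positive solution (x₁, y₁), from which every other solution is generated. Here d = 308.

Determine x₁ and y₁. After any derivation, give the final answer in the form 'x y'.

√308 → a₀=17, period (1,1,4,1,1,34); ℓ=6 even so k=5
a_0=17:  p_0=17·1+0=17,  q_0=17·0+1=1
…
a_3=4:  p_3=4·35+18=158,  q_3=4·2+1=9
a_4=1:  p_4=1·158+35=193,  q_4=1·9+2=11
a_5=1:  p_5=1·193+158=351,  q_5=1·11+9=20
→ (351, 20).  Check: 351²=123201, 308·20²=123200, difference 1.

351 20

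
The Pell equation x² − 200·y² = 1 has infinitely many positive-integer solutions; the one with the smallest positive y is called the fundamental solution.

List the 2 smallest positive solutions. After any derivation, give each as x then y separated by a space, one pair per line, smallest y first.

[14; 7,28] for √200; ℓ=2 ⇒ convergent index 1
i=0: a=14 ⇒ p=14, q=1
i=1: a=7 ⇒ p=99, q=7
→ (99, 7).  Check: 99²=9801, 200·7²=9800, difference 1.
(99+7√200)^2 = 19601 + 1386√200

99 7
19601 1386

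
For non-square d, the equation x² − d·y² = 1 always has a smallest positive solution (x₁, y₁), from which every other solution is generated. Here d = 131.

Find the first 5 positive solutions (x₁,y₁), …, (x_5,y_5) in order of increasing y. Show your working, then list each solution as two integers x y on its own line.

10610 927
225144199 19670940
4777559892170 417417345873
101379820686703201 8857596059754120
2151279790194282033050 187958187970565080527

[11; 2,4,11,4,2,22] for √131; ℓ=6 ⇒ convergent index 5
i=0: a=11 ⇒ p=11, q=1
i=1: a=2 ⇒ p=23, q=2
i=2: a=4 ⇒ p=103, q=9
…
i=4: a=4 ⇒ p=4727, q=413
i=5: a=2 ⇒ p=10610, q=927
fundamental: x₁=10610, y₁=927  (since 112572100 − 131·859329 = 1)
(x_2, y_2) = (10610·10610 + 131·927·927, 10610·927 + 927·10610) = (225144199, 19670940)
(x_3, y_3) = (10610·225144199 + 131·927·19670940, 10610·19670940 + 927·225144199) = (4777559892170, 417417345873)
(x_4, y_4) = (10610·4777559892170 + 131·927·417417345873, 10610·417417345873 + 927·4777559892170) = (101379820686703201, 8857596059754120)
(x_5, y_5) = (10610·101379820686703201 + 131·927·8857596059754120, 10610·8857596059754120 + 927·101379820686703201) = (2151279790194282033050, 187958187970565080527)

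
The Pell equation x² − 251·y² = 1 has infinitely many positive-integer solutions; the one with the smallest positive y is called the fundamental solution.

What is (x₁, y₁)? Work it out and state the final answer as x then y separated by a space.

3674890 231957

√251 → a₀=15, period (1,5,2,1,2,…,5,1,30); ℓ=14 even so k=13
step 0: (15, 1)  from 15·(1,0) + (0,1)
…
step 9: (151649, 9572)  from 2·(61043,3853) + (29563,1866)
step 10: (212692, 13425)  from 1·(151649,9572) + (61043,3853)
step 11: (577033, 36422)  from 2·(212692,13425) + (151649,9572)
step 12: (3097857, 195535)  from 5·(577033,36422) + (212692,13425)
step 13: (3674890, 231957)  from 1·(3097857,195535) + (577033,36422)
(x₁, y₁) = (3674890, 231957);  3674890² − 251·231957² = 1 ✓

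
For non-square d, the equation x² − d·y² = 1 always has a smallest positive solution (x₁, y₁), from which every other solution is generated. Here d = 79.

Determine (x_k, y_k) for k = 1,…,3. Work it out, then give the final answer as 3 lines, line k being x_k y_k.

80 9
12799 1440
2047760 230391

d=79: √d = [8; 1,7,1,16] (ℓ=4, even), read p_3/q_3
a_0=8:  p_0=8·1+0=8,  q_0=8·0+1=1
…
a_2=7:  p_2=7·9+8=71,  q_2=7·1+1=8
a_3=1:  p_3=1·71+9=80,  q_3=1·8+1=9
fundamental: x₁=80, y₁=9  (since 6400 − 79·81 = 1)
n=2: (80,9)∘(80,9) = (80·80+79·9·9, 80·9+9·80) = (12799,1440)
n=3: (12799,1440)∘(80,9) = (80·12799+79·9·1440, 80·1440+9·12799) = (2047760,230391)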